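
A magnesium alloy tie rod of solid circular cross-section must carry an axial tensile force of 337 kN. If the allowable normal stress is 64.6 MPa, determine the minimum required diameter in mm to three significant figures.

81.5 mm

Required area A ≥ P/σ_allow = 337000/64.6 = 5217 mm².
For a solid circular section, d ≥ √(4A/π) = 81.5 mm.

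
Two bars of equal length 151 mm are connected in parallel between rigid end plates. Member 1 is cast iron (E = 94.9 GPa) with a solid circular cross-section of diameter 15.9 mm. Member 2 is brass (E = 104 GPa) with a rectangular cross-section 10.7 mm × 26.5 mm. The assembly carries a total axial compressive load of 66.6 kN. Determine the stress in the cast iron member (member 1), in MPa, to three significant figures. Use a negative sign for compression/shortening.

A_1 = 198.6 mm².
A_2 = 283.5 mm².
Equal strain + equilibrium ⇒ each member carries load in proportion to AE: A₁E₁ = 18840000 N, A₂E₂ = 29490000 N, ΣAE = 48330000 N.
σ₁ = P·E₁/ΣAE = -66600·94900/48330000 = -130.8 MPa.

-131 MPa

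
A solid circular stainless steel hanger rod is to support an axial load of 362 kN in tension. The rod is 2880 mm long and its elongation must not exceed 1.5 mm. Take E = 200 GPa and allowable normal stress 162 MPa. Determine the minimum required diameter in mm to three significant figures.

66.5 mm

Required area A ≥ P/σ_allow = 362000/162 = 2235 mm².
For a solid circular section, d ≥ √(4A/π) = 53.34 mm.
Elongation limit: A ≥ PL/(Eδ_allow) = 362000·2880/(200000·1.5) = 3475 mm² ⇒ d ≥ 66.52 mm.
The elongation limit governs.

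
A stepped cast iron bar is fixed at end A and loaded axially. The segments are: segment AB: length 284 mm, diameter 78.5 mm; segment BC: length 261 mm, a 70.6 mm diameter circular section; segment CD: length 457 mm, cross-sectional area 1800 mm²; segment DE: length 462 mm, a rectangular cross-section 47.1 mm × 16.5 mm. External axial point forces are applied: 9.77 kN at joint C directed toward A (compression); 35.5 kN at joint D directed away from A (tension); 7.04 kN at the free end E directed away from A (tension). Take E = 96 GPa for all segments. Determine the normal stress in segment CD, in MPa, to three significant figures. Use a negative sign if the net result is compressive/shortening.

Internal axial forces (sectioning from the free end, tension +): N_DE = 7.04 kN, N_CD = 42.54 kN, N_BC = 32.77 kN, N_AB = 32.77 kN.
σ_CD = N_CD/A_CD = 42540/1800 = 23.63 MPa.

23.6 MPa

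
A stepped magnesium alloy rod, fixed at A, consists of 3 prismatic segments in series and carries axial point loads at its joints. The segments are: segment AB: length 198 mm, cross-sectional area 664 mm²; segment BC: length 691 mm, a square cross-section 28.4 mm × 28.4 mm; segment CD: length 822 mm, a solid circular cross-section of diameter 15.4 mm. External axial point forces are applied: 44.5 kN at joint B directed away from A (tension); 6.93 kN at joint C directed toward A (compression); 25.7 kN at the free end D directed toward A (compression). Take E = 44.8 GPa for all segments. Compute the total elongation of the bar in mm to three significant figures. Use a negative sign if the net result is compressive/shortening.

Internal axial forces (sectioning from the free end, tension +): N_CD = -25.7 kN, N_BC = -32.63 kN, N_AB = 11.87 kN.
A_BC = 806.6 mm².
A_CD = 186.3 mm².
δ_AB = 11870·198/(664·44800) = 0.07901 mm
δ_BC = -32630·691/(806.6·44800) = -0.624 mm
δ_CD = -25700·822/(186.3·44800) = -2.532 mm
δ = Σδ_i = -3.077 mm.

-3.08 mm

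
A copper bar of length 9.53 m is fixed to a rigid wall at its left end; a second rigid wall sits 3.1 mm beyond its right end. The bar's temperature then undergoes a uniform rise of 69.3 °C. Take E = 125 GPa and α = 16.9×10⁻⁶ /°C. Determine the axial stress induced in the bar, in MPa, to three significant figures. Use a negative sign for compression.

-106 MPa

Free thermal expansion αLΔT = 16.9e-6 · 9530 · 69.3 = 11.16 mm.
The walls engage after the gap closes; constrained expansion = 11.16 − 3.1 = 8.061 mm.
The walls impose strain ε = −(8.061)/9530 = -8.4588e-04; σ = Eε = 125000 · -8.4588e-04 = -105.7 MPa.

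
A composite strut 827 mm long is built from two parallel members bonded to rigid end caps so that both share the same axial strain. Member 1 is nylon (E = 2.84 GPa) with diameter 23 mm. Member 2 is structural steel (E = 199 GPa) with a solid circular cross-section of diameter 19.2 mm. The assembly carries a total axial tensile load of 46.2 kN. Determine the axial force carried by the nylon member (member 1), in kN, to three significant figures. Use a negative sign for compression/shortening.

0.927 kN

A_1 = 415.5 mm².
A_2 = 289.5 mm².
Equal strain + equilibrium ⇒ each member carries load in proportion to AE: A₁E₁ = 1180000 N, A₂E₂ = 57620000 N, ΣAE = 58800000 N.
F₁ = P·A₁E₁/ΣAE = 46200·1180000/58800000 = 927.2 N.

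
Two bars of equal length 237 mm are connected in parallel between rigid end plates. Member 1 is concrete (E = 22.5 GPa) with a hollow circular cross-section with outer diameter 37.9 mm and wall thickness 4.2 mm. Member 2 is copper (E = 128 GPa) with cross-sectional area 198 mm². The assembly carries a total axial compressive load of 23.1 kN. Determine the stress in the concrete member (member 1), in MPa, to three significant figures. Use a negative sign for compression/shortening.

A_1 = 444.7 mm².
Equal strain + equilibrium ⇒ each member carries load in proportion to AE: A₁E₁ = 10000000 N, A₂E₂ = 25340000 N, ΣAE = 35350000 N.
σ₁ = P·E₁/ΣAE = -23100·22500/35350000 = -14.7 MPa.

-14.7 MPa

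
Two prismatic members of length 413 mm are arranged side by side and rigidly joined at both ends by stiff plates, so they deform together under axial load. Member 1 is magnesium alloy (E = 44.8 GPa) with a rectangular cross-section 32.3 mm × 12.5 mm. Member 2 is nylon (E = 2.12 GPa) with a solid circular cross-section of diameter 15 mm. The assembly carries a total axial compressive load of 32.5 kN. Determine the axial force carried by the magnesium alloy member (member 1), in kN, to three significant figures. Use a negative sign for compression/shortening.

-31.8 kN

A_1 = 403.7 mm².
A_2 = 176.7 mm².
Equal strain + equilibrium ⇒ each member carries load in proportion to AE: A₁E₁ = 18090000 N, A₂E₂ = 374600 N, ΣAE = 18460000 N.
F₁ = P·A₁E₁/ΣAE = -32500·18090000/18460000 = -31840 N.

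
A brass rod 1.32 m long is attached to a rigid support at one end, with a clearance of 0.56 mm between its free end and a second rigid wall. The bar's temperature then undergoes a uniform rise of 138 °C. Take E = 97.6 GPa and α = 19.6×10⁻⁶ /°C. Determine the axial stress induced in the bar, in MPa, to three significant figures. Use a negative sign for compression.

Free thermal expansion αLΔT = 19.6e-6 · 1320 · 138 = 3.57 mm.
The walls engage after the gap closes; constrained expansion = 3.57 − 0.56 = 3.01 mm.
The walls impose strain ε = −(3.01)/1320 = -2.2806e-03; σ = Eε = 97600 · -2.2806e-03 = -222.6 MPa.

-223 MPa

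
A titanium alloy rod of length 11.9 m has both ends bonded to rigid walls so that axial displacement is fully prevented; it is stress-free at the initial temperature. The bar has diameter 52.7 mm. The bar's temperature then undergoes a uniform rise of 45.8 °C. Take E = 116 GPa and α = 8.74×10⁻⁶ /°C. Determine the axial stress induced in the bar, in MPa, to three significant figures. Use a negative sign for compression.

-46.4 MPa

Free thermal expansion αLΔT = 8.74e-6 · 11900 · 45.8 = 4.763 mm.
The walls impose strain ε = −(4.763)/11900 = -4.0029e-04; σ = Eε = 116000 · -4.0029e-04 = -46.43 MPa.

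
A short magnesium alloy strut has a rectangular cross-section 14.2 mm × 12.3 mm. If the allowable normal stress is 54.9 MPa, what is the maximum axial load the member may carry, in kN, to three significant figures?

9.59 kN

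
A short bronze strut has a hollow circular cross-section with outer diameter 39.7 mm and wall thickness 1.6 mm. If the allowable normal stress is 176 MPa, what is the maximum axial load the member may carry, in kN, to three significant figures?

33.7 kN

A = 191.5 mm².
P_max = σ_allow · A = 176 · 191.5 = 33710 N = 33.71 kN.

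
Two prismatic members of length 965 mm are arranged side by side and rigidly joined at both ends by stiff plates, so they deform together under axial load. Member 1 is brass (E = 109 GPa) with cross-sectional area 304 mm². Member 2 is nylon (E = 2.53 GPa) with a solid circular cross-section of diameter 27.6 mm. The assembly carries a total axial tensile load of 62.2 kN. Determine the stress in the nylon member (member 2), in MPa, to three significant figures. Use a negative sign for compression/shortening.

4.54 MPa

A_2 = 598.3 mm².
Equal strain + equilibrium ⇒ each member carries load in proportion to AE: A₁E₁ = 33140000 N, A₂E₂ = 1514000 N, ΣAE = 34650000 N.
σ₂ = P·E₂/ΣAE = 62200·2530/34650000 = 4.542 MPa.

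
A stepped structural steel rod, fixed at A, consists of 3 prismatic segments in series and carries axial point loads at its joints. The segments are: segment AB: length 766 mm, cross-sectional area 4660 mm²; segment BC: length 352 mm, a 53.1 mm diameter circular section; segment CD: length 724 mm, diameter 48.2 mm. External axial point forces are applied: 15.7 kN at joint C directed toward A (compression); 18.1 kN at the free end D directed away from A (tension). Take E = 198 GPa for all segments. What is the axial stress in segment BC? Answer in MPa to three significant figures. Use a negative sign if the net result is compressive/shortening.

Internal axial forces (sectioning from the free end, tension +): N_CD = 18.1 kN, N_BC = 2.4 kN, N_AB = 2.4 kN.
A_BC = 2215 mm².
σ_BC = N_BC/A_BC = 2400/2215 = 1.084 MPa.

1.08 MPa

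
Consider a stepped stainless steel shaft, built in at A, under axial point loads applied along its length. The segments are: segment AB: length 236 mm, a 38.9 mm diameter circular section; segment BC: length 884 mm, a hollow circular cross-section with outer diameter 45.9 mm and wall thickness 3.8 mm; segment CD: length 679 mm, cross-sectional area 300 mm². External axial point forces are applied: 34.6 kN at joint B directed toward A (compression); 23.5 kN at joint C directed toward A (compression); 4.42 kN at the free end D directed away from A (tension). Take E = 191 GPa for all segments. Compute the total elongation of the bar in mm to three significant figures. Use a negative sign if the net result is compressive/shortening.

Internal axial forces (sectioning from the free end, tension +): N_CD = 4.42 kN, N_BC = -19.08 kN, N_AB = -53.68 kN.
A_AB = 1188 mm².
A_BC = 502.6 mm².
δ_AB = -53680·236/(1188·191000) = -0.05581 mm
δ_BC = -19080·884/(502.6·191000) = -0.1757 mm
δ_CD = 4420·679/(300·191000) = 0.05238 mm
δ = Σδ_i = -0.1791 mm.

-0.179 mm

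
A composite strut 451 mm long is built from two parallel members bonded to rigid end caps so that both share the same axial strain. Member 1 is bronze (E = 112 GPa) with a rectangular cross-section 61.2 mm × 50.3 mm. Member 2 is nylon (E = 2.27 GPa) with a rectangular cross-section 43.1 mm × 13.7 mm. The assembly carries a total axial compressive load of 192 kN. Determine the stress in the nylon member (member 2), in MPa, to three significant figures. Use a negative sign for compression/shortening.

-1.26 MPa

A_1 = 3078 mm².
A_2 = 590.5 mm².
Equal strain + equilibrium ⇒ each member carries load in proportion to AE: A₁E₁ = 344800000 N, A₂E₂ = 1340000 N, ΣAE = 346100000 N.
σ₂ = P·E₂/ΣAE = -192000·2270/346100000 = -1.259 MPa.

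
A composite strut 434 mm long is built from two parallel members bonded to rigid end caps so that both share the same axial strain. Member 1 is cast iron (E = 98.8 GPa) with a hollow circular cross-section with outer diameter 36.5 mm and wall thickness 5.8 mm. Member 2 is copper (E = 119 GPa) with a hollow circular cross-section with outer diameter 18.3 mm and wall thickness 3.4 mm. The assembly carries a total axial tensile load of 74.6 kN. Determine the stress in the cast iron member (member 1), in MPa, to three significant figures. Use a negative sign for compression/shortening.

A_1 = 559.4 mm².
A_2 = 159.2 mm².
Equal strain + equilibrium ⇒ each member carries load in proportion to AE: A₁E₁ = 55270000 N, A₂E₂ = 18940000 N, ΣAE = 74210000 N.
σ₁ = P·E₁/ΣAE = 74600·98800/74210000 = 99.32 MPa.

99.3 MPa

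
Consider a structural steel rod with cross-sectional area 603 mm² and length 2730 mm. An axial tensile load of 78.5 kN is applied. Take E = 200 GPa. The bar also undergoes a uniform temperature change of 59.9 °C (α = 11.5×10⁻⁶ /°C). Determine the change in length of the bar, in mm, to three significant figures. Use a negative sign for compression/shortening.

3.66 mm

δ_mech = NL/(AE) = 78500·2730/(603·200000) = 1.777 mm.
δ_thermal = αLΔT = 11.5e-6·2730·59.9 = 1.881 mm.
δ = δ_mech + δ_thermal = 3.658 mm.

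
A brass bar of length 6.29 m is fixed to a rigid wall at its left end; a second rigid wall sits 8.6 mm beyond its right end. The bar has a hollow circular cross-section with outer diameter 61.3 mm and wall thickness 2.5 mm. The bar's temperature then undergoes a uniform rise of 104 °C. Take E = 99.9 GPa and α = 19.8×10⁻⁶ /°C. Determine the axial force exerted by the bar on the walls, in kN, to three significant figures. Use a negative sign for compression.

-31.9 kN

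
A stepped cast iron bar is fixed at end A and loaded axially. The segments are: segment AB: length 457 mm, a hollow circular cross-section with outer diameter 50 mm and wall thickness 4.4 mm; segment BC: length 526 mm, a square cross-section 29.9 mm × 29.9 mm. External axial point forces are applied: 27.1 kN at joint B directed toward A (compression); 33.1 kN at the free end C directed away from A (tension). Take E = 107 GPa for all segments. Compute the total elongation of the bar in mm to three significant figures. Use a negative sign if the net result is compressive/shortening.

0.223 mm

Internal axial forces (sectioning from the free end, tension +): N_BC = 33.1 kN, N_AB = 6 kN.
A_AB = 630.3 mm².
A_BC = 894 mm².
δ_AB = 6000·457/(630.3·107000) = 0.04066 mm
δ_BC = 33100·526/(894·107000) = 0.182 mm
δ = Σδ_i = 0.2227 mm.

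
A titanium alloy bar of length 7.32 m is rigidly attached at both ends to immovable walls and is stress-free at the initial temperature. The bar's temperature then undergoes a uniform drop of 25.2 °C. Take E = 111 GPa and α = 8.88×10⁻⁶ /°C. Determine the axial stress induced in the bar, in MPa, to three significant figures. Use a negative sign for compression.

Free thermal expansion αLΔT = 8.88e-6 · 7320 · -25.2 = -1.638 mm.
The walls impose strain ε = −(-1.638)/7320 = 2.2378e-04; σ = Eε = 111000 · 2.2378e-04 = 24.84 MPa.

24.8 MPa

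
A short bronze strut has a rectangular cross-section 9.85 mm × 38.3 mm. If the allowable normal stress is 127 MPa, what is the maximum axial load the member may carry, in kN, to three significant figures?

A = 377.3 mm².
P_max = σ_allow · A = 127 · 377.3 = 47910 N = 47.91 kN.

47.9 kN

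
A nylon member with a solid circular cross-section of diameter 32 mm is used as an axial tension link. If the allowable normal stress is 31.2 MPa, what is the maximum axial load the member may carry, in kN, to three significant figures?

A = 804.2 mm².
P_max = σ_allow · A = 31.2 · 804.2 = 25090 N = 25.09 kN.

25.1 kN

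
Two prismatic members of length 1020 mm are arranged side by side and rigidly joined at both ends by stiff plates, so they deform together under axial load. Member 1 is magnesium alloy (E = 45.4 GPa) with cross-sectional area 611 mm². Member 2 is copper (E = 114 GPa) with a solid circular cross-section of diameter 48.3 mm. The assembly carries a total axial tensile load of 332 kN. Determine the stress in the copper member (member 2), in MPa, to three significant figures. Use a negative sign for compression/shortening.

160 MPa

A_2 = 1832 mm².
Equal strain + equilibrium ⇒ each member carries load in proportion to AE: A₁E₁ = 27740000 N, A₂E₂ = 208900000 N, ΣAE = 236600000 N.
σ₂ = P·E₂/ΣAE = 332000·114000/236600000 = 160 MPa.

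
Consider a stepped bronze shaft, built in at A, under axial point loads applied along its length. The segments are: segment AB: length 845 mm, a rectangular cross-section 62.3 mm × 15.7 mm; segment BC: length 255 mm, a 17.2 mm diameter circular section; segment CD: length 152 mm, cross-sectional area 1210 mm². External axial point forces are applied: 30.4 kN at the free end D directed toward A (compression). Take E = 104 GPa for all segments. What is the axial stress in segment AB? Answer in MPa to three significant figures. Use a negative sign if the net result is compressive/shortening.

-31.1 MPa

Internal axial forces (sectioning from the free end, tension +): N_CD = -30.4 kN, N_BC = -30.4 kN, N_AB = -30.4 kN.
A_AB = 978.1 mm².
σ_AB = N_AB/A_AB = -30400/978.1 = -31.08 MPa.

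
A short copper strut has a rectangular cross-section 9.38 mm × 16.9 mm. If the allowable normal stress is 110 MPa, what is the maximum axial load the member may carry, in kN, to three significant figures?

17.4 kN

A = 158.5 mm².
P_max = σ_allow · A = 110 · 158.5 = 17440 N = 17.44 kN.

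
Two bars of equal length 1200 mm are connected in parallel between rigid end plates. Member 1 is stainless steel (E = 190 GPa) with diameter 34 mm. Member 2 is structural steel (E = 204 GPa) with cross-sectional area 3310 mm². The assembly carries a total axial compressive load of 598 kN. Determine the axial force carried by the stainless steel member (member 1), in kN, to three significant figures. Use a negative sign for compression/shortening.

-122 kN

A_1 = 907.9 mm².
Equal strain + equilibrium ⇒ each member carries load in proportion to AE: A₁E₁ = 172500000 N, A₂E₂ = 675200000 N, ΣAE = 847700000 N.
F₁ = P·A₁E₁/ΣAE = -598000·172500000/847700000 = -121700 N.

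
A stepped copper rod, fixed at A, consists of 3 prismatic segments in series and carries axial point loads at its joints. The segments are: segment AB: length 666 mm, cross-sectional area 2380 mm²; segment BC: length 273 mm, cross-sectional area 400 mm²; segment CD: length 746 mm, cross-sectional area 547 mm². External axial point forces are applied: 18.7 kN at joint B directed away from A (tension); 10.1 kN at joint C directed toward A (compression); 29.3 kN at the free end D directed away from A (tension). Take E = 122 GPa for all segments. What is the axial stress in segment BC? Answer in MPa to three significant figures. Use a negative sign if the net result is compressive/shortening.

Internal axial forces (sectioning from the free end, tension +): N_CD = 29.3 kN, N_BC = 19.2 kN, N_AB = 37.9 kN.
σ_BC = N_BC/A_BC = 19200/400 = 48 MPa.

48.0 MPa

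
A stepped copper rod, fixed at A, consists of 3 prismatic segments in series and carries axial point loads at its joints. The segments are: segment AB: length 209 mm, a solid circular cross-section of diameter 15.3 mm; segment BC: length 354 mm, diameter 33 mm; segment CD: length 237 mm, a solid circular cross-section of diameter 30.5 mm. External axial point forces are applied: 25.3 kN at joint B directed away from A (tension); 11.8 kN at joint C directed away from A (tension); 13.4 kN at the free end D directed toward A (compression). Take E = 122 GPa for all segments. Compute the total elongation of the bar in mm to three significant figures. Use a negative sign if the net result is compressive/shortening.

Internal axial forces (sectioning from the free end, tension +): N_CD = -13.4 kN, N_BC = -1.6 kN, N_AB = 23.7 kN.
A_AB = 183.9 mm².
A_BC = 855.3 mm².
A_CD = 730.6 mm².
δ_AB = 23700·209/(183.9·122000) = 0.2208 mm
δ_BC = -1600·354/(855.3·122000) = -0.005428 mm
δ_CD = -13400·237/(730.6·122000) = -0.03563 mm
δ = Σδ_i = 0.1798 mm.

0.180 mm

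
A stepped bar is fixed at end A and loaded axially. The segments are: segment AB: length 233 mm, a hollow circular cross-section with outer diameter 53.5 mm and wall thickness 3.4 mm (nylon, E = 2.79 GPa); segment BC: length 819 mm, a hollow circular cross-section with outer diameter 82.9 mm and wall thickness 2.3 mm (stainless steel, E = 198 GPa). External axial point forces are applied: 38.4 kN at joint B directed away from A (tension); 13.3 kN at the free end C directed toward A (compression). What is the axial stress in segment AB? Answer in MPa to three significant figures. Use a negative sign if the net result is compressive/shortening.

Internal axial forces (sectioning from the free end, tension +): N_BC = -13.3 kN, N_AB = 25.1 kN.
A_AB = 535.1 mm².
σ_AB = N_AB/A_AB = 25100/535.1 = 46.9 MPa.

46.9 MPa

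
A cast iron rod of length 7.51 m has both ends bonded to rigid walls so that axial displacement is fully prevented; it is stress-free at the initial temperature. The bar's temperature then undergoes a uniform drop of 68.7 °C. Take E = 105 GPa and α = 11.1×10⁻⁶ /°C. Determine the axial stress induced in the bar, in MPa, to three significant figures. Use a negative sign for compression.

Free thermal expansion αLΔT = 11.1e-6 · 7510 · -68.7 = -5.727 mm.
The walls impose strain ε = −(-5.727)/7510 = 7.6257e-04; σ = Eε = 105000 · 7.6257e-04 = 80.07 MPa.

80.1 MPa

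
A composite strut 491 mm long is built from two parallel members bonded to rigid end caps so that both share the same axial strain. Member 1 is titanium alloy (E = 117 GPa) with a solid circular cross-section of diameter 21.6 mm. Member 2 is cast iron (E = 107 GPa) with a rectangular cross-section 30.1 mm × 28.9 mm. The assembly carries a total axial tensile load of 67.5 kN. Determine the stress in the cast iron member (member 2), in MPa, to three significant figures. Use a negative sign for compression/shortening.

A_1 = 366.4 mm².
A_2 = 869.9 mm².
Equal strain + equilibrium ⇒ each member carries load in proportion to AE: A₁E₁ = 42870000 N, A₂E₂ = 93080000 N, ΣAE = 136000000 N.
σ₂ = P·E₂/ΣAE = 67500·107000/136000000 = 53.13 MPa.

53.1 MPa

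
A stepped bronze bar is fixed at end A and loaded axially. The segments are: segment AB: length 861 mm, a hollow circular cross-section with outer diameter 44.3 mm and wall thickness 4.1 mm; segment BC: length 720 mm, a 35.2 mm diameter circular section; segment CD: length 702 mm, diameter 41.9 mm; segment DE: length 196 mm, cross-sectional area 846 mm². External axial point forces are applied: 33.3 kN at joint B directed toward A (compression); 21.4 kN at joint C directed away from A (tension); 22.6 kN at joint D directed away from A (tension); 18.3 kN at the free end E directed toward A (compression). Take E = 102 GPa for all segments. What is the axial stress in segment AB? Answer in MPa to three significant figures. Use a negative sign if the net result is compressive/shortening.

-14.7 MPa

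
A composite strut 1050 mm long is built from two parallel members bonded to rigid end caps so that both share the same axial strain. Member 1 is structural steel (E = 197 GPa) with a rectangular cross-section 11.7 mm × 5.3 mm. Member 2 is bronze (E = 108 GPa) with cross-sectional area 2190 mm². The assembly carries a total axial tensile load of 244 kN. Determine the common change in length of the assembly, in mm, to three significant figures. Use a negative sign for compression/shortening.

1.03 mm

A_1 = 62.01 mm².
Equal strain + equilibrium ⇒ each member carries load in proportion to AE: A₁E₁ = 12220000 N, A₂E₂ = 236500000 N, ΣAE = 248700000 N.
δ = PL/ΣAE = 244000·1050/248700000 = 1.03 mm.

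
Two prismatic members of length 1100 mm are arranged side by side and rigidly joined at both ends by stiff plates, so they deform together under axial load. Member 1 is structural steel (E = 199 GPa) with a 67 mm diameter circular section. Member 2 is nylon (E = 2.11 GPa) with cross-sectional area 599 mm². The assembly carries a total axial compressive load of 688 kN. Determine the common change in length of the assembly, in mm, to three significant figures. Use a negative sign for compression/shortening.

-1.08 mm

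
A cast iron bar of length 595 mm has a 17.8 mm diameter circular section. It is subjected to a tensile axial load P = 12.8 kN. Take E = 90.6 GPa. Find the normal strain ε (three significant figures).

5.68e-04

A = 248.8 mm².
σ = N/A = 51.44 MPa; ε = σ/E = 51.44/90600 = 5.677e-04.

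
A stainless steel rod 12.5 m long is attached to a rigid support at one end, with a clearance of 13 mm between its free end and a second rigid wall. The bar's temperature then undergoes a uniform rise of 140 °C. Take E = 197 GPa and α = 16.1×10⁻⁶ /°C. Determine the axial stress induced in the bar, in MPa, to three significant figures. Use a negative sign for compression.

-239 MPa

Free thermal expansion αLΔT = 16.1e-6 · 12500 · 140 = 28.18 mm.
The walls engage after the gap closes; constrained expansion = 28.18 − 13 = 15.18 mm.
The walls impose strain ε = −(15.18)/12500 = -1.2140e-03; σ = Eε = 197000 · -1.2140e-03 = -239.2 MPa.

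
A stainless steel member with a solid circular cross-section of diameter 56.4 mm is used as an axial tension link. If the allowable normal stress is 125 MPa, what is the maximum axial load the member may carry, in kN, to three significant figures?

A = 2498 mm².
P_max = σ_allow · A = 125 · 2498 = 312300 N = 312.3 kN.

312 kN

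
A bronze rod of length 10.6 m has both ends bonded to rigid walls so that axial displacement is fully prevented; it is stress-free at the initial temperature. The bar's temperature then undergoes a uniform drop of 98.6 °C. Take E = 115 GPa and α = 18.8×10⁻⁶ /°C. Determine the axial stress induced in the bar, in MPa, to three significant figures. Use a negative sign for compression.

213 MPa

Free thermal expansion αLΔT = 18.8e-6 · 10600 · -98.6 = -19.65 mm.
The walls impose strain ε = −(-19.65)/10600 = 1.8537e-03; σ = Eε = 115000 · 1.8537e-03 = 213.2 MPa.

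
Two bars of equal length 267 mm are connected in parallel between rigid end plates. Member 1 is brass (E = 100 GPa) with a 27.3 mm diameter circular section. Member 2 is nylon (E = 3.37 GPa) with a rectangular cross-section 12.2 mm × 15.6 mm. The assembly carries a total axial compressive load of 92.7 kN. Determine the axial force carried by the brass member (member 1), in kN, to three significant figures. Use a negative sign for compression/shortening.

-91.7 kN

A_1 = 585.3 mm².
A_2 = 190.3 mm².
Equal strain + equilibrium ⇒ each member carries load in proportion to AE: A₁E₁ = 58530000 N, A₂E₂ = 641400 N, ΣAE = 59180000 N.
F₁ = P·A₁E₁/ΣAE = -92700·58530000/59180000 = -91700 N.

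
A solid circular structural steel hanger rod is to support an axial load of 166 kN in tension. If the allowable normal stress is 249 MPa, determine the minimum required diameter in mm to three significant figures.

29.1 mm

Required area A ≥ P/σ_allow = 166000/249 = 666.7 mm².
For a solid circular section, d ≥ √(4A/π) = 29.13 mm.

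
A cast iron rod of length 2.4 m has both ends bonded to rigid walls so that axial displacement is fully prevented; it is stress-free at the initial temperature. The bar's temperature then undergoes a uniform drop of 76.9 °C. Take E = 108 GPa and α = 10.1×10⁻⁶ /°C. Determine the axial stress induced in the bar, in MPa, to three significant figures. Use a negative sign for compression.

Free thermal expansion αLΔT = 10.1e-6 · 2400 · -76.9 = -1.864 mm.
The walls impose strain ε = −(-1.864)/2400 = 7.7669e-04; σ = Eε = 108000 · 7.7669e-04 = 83.88 MPa.

83.9 MPa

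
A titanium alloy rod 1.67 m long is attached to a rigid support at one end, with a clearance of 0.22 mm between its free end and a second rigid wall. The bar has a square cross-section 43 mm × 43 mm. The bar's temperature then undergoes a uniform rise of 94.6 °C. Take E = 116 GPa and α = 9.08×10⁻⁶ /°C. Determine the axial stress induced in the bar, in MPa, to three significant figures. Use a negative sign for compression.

Free thermal expansion αLΔT = 9.08e-6 · 1670 · 94.6 = 1.434 mm.
The walls engage after the gap closes; constrained expansion = 1.434 − 0.22 = 1.214 mm.
The walls impose strain ε = −(1.214)/1670 = -7.2723e-04; σ = Eε = 116000 · -7.2723e-04 = -84.36 MPa.

-84.4 MPa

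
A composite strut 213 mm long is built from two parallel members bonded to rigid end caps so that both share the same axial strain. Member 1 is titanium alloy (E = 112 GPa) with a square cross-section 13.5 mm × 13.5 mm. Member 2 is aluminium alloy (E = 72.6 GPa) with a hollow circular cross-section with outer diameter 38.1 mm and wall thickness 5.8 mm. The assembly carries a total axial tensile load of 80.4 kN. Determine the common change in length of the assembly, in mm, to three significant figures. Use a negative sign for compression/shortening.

A_1 = 182.2 mm².
A_2 = 588.5 mm².
Equal strain + equilibrium ⇒ each member carries load in proportion to AE: A₁E₁ = 20410000 N, A₂E₂ = 42730000 N, ΣAE = 63140000 N.
δ = PL/ΣAE = 80400·213/63140000 = 0.2712 mm.

0.271 mm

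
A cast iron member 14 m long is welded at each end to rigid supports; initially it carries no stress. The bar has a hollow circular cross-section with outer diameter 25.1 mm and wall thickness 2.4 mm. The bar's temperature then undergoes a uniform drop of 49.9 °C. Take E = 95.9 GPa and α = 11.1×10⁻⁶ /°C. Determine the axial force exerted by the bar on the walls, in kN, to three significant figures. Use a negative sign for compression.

Free thermal expansion αLΔT = 11.1e-6 · 14000 · -49.9 = -7.754 mm.
The walls impose strain ε = −(-7.754)/14000 = 5.5389e-04; σ = Eε = 95900 · 5.5389e-04 = 53.12 MPa.
Wall reaction R = σ·A = 53.12·171.2 = 9091 N = 9.091 kN.

9.09 kN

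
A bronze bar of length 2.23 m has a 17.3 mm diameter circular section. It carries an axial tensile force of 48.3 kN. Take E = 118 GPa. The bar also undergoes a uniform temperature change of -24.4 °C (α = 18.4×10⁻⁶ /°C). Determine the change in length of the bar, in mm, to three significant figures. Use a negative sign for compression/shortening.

2.88 mm

A = 235.1 mm².
δ_mech = NL/(AE) = 48300·2230/(235.1·118000) = 3.883 mm.
δ_thermal = αLΔT = 18.4e-6·2230·-24.4 = -1.001 mm.
δ = δ_mech + δ_thermal = 2.882 mm.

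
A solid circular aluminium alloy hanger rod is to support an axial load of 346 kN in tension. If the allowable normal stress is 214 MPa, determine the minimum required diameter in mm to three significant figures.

45.4 mm

Required area A ≥ P/σ_allow = 346000/214 = 1617 mm².
For a solid circular section, d ≥ √(4A/π) = 45.37 mm.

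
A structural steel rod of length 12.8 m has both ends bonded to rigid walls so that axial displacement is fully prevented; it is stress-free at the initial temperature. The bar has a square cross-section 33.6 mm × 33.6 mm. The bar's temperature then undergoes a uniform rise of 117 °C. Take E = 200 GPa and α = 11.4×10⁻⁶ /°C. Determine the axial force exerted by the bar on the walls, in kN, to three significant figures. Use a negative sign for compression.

-301 kN

Free thermal expansion αLΔT = 11.4e-6 · 12800 · 117 = 17.07 mm.
The walls impose strain ε = −(17.07)/12800 = -1.3338e-03; σ = Eε = 200000 · -1.3338e-03 = -266.8 MPa.
Wall reaction R = σ·A = -266.8·1129 = -301200 N = -301.2 kN.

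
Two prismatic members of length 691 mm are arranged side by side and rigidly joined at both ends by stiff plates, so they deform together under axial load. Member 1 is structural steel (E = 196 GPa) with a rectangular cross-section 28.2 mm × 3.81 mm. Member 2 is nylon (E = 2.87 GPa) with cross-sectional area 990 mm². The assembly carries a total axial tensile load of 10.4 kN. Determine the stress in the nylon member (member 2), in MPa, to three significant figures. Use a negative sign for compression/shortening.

A_1 = 107.4 mm².
Equal strain + equilibrium ⇒ each member carries load in proportion to AE: A₁E₁ = 21060000 N, A₂E₂ = 2841000 N, ΣAE = 23900000 N.
σ₂ = P·E₂/ΣAE = 10400·2870/23900000 = 1.249 MPa.

1.25 MPa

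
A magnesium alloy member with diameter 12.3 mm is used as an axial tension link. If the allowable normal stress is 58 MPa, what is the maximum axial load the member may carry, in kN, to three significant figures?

6.89 kN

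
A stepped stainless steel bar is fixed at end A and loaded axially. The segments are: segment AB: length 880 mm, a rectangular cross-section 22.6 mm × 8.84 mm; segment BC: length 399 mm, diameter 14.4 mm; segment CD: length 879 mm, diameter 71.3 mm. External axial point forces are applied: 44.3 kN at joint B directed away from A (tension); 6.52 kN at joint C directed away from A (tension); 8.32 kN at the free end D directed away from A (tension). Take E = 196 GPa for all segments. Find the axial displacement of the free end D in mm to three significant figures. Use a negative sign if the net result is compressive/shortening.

1.52 mm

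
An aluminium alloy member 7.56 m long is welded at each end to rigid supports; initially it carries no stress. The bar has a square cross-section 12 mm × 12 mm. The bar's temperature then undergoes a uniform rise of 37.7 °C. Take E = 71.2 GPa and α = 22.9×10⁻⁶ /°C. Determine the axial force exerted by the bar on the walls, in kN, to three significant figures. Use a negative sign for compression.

-8.85 kN

Free thermal expansion αLΔT = 22.9e-6 · 7560 · 37.7 = 6.527 mm.
The walls impose strain ε = −(6.527)/7560 = -8.6333e-04; σ = Eε = 71200 · -8.6333e-04 = -61.47 MPa.
Wall reaction R = σ·A = -61.47·144 = -8852 N = -8.852 kN.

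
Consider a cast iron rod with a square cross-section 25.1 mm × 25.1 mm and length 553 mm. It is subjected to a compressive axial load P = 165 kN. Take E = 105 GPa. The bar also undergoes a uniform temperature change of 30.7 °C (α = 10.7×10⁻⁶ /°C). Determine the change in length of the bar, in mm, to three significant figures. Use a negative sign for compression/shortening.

A = 630 mm².
δ_mech = NL/(AE) = -165000·553/(630·105000) = -1.379 mm.
δ_thermal = αLΔT = 10.7e-6·553·30.7 = 0.1817 mm.
δ = δ_mech + δ_thermal = -1.198 mm.

-1.20 mm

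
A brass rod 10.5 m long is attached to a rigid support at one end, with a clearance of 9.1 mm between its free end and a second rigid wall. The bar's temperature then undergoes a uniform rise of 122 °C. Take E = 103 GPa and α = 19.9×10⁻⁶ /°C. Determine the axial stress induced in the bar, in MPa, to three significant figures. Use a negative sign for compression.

Free thermal expansion αLΔT = 19.9e-6 · 10500 · 122 = 25.49 mm.
The walls engage after the gap closes; constrained expansion = 25.49 − 9.1 = 16.39 mm.
The walls impose strain ε = −(16.39)/10500 = -1.5611e-03; σ = Eε = 103000 · -1.5611e-03 = -160.8 MPa.

-161 MPa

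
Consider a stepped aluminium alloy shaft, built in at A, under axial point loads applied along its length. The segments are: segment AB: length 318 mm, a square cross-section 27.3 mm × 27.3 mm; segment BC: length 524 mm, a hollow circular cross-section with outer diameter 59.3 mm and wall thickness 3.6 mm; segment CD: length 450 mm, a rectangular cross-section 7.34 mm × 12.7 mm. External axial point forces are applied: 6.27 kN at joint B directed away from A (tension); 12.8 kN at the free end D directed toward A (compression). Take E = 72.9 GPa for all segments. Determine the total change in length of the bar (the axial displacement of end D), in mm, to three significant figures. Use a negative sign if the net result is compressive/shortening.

-1.03 mm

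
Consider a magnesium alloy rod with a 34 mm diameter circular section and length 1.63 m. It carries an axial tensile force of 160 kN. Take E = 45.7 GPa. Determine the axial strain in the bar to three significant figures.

A = 907.9 mm².
σ = N/A = 176.2 MPa; ε = σ/E = 176.2/45700 = 3.856e-03.

0.00386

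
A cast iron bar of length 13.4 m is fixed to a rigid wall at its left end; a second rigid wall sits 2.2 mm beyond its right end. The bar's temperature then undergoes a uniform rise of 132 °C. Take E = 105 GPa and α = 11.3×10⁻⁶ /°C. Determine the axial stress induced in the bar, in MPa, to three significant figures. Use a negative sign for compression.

Free thermal expansion αLΔT = 11.3e-6 · 13400 · 132 = 19.99 mm.
The walls engage after the gap closes; constrained expansion = 19.99 − 2.2 = 17.79 mm.
The walls impose strain ε = −(17.79)/13400 = -1.3274e-03; σ = Eε = 105000 · -1.3274e-03 = -139.4 MPa.

-139 MPa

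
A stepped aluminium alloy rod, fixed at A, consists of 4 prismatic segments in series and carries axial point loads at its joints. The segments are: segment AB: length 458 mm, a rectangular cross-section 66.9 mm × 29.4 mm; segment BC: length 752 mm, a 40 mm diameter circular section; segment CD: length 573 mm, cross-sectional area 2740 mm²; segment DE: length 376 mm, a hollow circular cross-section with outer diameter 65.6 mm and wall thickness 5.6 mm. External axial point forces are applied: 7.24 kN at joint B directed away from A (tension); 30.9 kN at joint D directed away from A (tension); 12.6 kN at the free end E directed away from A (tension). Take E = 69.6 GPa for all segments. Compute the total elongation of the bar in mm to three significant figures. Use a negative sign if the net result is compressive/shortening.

Internal axial forces (sectioning from the free end, tension +): N_DE = 12.6 kN, N_CD = 43.5 kN, N_BC = 43.5 kN, N_AB = 50.74 kN.
A_AB = 1967 mm².
A_BC = 1257 mm².
A_DE = 1056 mm².
δ_AB = 50740·458/(1967·69600) = 0.1698 mm
δ_BC = 43500·752/(1257·69600) = 0.374 mm
δ_CD = 43500·573/(2740·69600) = 0.1307 mm
δ_DE = 12600·376/(1056·69600) = 0.06449 mm
δ = Σδ_i = 0.739 mm.

0.739 mm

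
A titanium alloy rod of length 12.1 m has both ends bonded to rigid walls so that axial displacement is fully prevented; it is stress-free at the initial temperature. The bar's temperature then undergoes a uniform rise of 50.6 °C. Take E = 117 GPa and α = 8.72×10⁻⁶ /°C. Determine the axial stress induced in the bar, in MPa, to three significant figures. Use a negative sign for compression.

-51.6 MPa

Free thermal expansion αLΔT = 8.72e-6 · 12100 · 50.6 = 5.339 mm.
The walls impose strain ε = −(5.339)/12100 = -4.4123e-04; σ = Eε = 117000 · -4.4123e-04 = -51.62 MPa.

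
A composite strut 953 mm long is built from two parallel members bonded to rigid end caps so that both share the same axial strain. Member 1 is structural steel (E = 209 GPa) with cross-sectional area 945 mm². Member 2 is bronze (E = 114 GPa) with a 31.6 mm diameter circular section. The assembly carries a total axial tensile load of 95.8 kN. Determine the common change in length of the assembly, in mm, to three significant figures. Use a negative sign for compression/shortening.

0.318 mm

A_2 = 784.3 mm².
Equal strain + equilibrium ⇒ each member carries load in proportion to AE: A₁E₁ = 197500000 N, A₂E₂ = 89410000 N, ΣAE = 286900000 N.
δ = PL/ΣAE = 95800·953/286900000 = 0.3182 mm.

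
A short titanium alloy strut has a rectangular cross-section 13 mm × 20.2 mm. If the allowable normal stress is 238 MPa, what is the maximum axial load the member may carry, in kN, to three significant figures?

62.5 kN

A = 262.6 mm².
P_max = σ_allow · A = 238 · 262.6 = 62500 N = 62.5 kN.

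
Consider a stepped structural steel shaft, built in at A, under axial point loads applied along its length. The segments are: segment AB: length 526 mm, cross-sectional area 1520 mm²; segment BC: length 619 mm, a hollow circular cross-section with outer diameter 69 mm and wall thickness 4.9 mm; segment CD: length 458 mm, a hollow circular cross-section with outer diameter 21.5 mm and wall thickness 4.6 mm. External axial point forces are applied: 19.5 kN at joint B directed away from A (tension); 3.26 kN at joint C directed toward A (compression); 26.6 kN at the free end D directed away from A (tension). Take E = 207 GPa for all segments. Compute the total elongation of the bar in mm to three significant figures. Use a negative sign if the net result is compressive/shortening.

Internal axial forces (sectioning from the free end, tension +): N_CD = 26.6 kN, N_BC = 23.34 kN, N_AB = 42.84 kN.
A_BC = 986.7 mm².
A_CD = 244.2 mm².
δ_AB = 42840·526/(1520·207000) = 0.07162 mm
δ_BC = 23340·619/(986.7·207000) = 0.07073 mm
δ_CD = 26600·458/(244.2·207000) = 0.241 mm
δ = Σδ_i = 0.3833 mm.

0.383 mm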